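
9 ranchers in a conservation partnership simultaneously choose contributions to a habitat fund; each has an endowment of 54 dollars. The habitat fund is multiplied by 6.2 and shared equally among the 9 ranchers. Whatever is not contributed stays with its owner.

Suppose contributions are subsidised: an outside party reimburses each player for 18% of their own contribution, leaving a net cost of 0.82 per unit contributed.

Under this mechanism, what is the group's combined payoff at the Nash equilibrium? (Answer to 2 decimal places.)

Even with the mechanism, each unit contributed returns only (6.2/9) / 0.82 = 0.8401 per unit of net cost, so contributing nothing is still dominant.
At the Nash equilibrium no one contributes; group total payoff = 9 × 54 = 486.

486.00 dollars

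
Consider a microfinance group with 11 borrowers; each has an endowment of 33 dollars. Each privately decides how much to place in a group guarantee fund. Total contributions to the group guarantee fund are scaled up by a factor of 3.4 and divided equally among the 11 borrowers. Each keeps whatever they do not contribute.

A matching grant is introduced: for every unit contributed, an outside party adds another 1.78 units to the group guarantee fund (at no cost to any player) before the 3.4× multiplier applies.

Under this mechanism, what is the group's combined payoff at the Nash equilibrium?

Even with the mechanism, each unit contributed returns only 3.4 × 2.78 / 11 = 0.8593 per unit of net cost, so contributing nothing is still dominant.
At the Nash equilibrium no one contributes; group total payoff = 11 × 33 = 363.

363.00 dollars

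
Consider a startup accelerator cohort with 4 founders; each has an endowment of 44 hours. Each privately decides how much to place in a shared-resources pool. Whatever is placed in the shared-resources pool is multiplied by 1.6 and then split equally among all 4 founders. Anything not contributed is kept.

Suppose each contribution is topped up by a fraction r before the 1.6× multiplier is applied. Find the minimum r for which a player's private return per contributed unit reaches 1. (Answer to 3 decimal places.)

With matching at rate r, one contributed unit becomes (1 + r) in the shared-resources pool and returns 1.6 × (1 + r) / 4 to the contributor.
Setting this equal to 1: 1 + r = 4/1.6 = 2.5000.
So the minimum matching rate is r = 2.5000 − 1 = 1.500.

1.500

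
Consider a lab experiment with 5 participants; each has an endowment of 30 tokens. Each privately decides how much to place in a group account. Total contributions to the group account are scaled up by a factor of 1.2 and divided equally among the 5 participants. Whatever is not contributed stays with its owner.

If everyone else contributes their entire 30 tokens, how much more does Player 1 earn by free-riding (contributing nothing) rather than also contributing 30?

22.80 tokens

Switching from a contribution of 30 to 0 lets Player 1 keep an extra 30 tokens, but lowers the group account by 30, which costs Player 1 their own share of that drop: 1.2/5 × 30 = 7.20.
Net gain = 30 − 7.20 = 22.80. The private return per contributed unit (0.2400) is below 1, so free-riding is indeed the best response regardless of what the others do.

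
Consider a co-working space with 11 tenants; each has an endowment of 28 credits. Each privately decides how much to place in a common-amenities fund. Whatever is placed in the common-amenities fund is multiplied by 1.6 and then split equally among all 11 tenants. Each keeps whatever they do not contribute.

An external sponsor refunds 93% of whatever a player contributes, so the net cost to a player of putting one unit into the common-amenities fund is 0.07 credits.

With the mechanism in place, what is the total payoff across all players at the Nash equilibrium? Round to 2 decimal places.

Under the mechanism each unit contributed yields (1.6/11) / 0.07 = 2.0779 back to its contributor per unit of net cost, which exceeds 1, making full contribution the dominant choice for everyone.
So the Nash equilibrium is full contribution by all 11; the group earns 11 × (28 × 0.93 + 1.6 × 28) = 779.24.

779.24 credits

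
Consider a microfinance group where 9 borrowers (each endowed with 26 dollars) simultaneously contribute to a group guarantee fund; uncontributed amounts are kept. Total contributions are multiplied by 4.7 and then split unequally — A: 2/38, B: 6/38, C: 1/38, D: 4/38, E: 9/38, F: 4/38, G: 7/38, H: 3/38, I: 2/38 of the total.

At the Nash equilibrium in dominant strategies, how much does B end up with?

A player with share s gets back 4.7·s per unit contributed, so full contribution is dominant for anyone with s > 1/4.7 = 0.2128 and zero contribution is dominant for anyone below.
Only E (9/38) clears that bar, contributing 26; the remaining 8 contribute 0. Total contributed: 26.
B keeps 26 and receives 4.7 × 26 × 6/38 = 19.29 from the group guarantee fund, for a payoff of 45.29.

45.29 dollars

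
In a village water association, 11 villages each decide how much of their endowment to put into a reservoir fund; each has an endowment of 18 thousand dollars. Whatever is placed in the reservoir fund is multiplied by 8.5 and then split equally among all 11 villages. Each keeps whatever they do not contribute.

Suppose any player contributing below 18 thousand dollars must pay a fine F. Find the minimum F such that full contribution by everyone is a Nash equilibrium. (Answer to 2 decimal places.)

Given the others contribute fully, the best deviation is to contribute 0 (any partial contribution still incurs the fine and gives up units whose private return 0.7727 is below 1).
Deviating from 18 to 0 saves 18 thousand dollars but forfeits the deviator's share of the drop in the reservoir fund: 8.5/11 × 18 = 13.91.
So the deviation gain is 18 − 13.91 = 4.09, and the fine must be at least 4.09 thousand dollars to wipe it out.

4.09 thousand dollars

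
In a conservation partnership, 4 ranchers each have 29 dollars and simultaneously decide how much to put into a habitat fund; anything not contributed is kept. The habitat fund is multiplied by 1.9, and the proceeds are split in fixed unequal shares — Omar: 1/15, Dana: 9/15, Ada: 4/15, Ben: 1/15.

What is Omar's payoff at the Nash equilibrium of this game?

For player j, contributing a unit is worthwhile iff 1.9 × (j's share) ≥ 1, i.e. iff j's share is at least 0.5263.
Dana alone (share 9/15) is above the threshold, contributing 29; the remaining 3 contribute 0. Total contributed: 29.
Omar keeps 29 and receives 1.9 × 29 × 1/15 = 3.67 from the habitat fund, for a payoff of 32.67.

32.67 dollars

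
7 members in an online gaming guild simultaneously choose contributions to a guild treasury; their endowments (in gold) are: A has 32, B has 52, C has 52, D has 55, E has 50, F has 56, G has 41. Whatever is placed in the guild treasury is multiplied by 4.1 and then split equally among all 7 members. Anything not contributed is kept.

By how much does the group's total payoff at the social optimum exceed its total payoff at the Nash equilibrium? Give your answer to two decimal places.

1047.80 gold

The private return per contributed unit is 4.1/7 = 0.5857 < 1 for every player regardless of endowment, so the Nash equilibrium is zero contribution and the group total is Σ E_j = 32 + 52 + 52 + 55 + 50 + 56 + 41 = 338.
Each contributed unit returns 4.100 to the group, so the social optimum is full contribution by everyone: group total = 4.100 × 338 = 1385.80.
Efficiency loss = (4.100 − 1) × 338 = 1047.80.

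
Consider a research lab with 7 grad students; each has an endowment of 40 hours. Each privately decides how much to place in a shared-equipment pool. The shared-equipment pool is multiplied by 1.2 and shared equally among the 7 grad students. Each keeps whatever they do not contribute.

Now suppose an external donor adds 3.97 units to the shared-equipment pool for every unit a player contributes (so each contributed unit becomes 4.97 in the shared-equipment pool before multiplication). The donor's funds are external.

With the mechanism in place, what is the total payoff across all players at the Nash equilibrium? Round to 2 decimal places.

Even with the mechanism, each unit contributed returns only 1.2 × 4.97 / 7 = 0.8520 per unit of net cost, so contributing nothing is still dominant.
Everyone keeps their endowment and the group total is 7 × 40 = 280.

280.00 hours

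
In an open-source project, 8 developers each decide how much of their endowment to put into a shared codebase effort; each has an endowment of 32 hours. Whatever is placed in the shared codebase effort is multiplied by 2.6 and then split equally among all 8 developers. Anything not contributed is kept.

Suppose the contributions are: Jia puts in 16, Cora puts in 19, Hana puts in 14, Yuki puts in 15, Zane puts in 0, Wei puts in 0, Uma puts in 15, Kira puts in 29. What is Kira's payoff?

38.10 hours

Total contributed: 16 + 19 + 14 + 15 + 0 + 0 + 15 + 29 = 108.
Each receives 2.6 × 108 / 8 = 35.10 from the shared codebase effort.
Kira keeps 32 − 29 = 3, so Kira's payoff is 3 + 35.10 = 38.10.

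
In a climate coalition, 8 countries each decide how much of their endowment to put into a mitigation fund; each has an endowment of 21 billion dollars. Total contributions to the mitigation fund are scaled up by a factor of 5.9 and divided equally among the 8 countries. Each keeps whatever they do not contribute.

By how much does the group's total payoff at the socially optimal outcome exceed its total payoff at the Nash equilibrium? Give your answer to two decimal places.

823.20 billion dollars

Each contributed unit returns 5.9/8 = 0.7375 to its contributor — below 1 — so contributing 0 is dominant for every player. At the Nash equilibrium everyone keeps their 21, and the group total is 8 × 21 = 168.
Each contributed unit returns 5.900 to the group as a whole (0.7375 to each of 8 players), which exceeds 1, so the social optimum is full contribution: group total = 5.900 × 168 = 991.20.
Efficiency loss = 991.20 − 168 = 823.20.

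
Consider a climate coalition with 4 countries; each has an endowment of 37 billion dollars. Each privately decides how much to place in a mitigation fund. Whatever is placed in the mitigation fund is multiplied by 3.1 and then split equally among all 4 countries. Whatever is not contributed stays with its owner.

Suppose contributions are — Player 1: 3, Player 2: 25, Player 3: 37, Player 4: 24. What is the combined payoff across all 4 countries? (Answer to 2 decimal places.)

334.90 billion dollars

Total contributed: 3 + 25 + 37 + 24 = 89; total kept: 4 × 37 − 89 = 59.
The mitigation fund pays out 3.1 × 89 = 275.90 in aggregate.
Group total = 59 + 275.90 = 334.90.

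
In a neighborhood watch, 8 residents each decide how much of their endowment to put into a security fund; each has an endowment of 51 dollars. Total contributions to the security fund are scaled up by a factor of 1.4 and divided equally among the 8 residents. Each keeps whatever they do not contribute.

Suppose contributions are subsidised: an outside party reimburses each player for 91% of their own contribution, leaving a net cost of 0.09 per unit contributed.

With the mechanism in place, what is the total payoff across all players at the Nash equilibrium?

The effective private return per unit is now (1.4/8) / 0.09 = 1.9444 > 1, so every player's dominant strategy flips to full contribution.
So the Nash equilibrium is full contribution by all 8; the group earns 8 × (51 × 0.91 + 1.4 × 51) = 942.48.

942.48 dollars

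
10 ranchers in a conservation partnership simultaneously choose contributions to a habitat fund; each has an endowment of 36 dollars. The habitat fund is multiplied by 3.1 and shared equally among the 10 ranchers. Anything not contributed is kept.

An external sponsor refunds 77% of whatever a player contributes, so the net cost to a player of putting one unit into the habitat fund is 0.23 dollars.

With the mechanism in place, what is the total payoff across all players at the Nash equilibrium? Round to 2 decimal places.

1393.20 dollars

With the mechanism, a contributed unit returns (3.1/10) / 0.23 = 1.3478 per unit of net cost to the contributor — now above 1 — so contributing fully is weakly dominant for every player.
So the Nash equilibrium is full contribution by all 10; the group earns 10 × (36 × 0.77 + 3.1 × 36) = 1393.20.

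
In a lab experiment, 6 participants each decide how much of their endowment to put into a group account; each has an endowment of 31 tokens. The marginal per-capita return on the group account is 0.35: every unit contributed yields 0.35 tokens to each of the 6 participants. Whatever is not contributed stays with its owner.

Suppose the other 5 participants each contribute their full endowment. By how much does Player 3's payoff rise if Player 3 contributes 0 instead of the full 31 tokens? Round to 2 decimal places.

Switching from a contribution of 31 to 0 lets Player 3 keep an extra 31 tokens, but lowers the group account by 31, which costs Player 3 their own share of that drop: 0.35 × 31 = 10.85.
Net gain = 31 − 10.85 = 20.15. The private return per contributed unit (0.35) is below 1, so free-riding is indeed the best response regardless of what the others do.

20.15 tokens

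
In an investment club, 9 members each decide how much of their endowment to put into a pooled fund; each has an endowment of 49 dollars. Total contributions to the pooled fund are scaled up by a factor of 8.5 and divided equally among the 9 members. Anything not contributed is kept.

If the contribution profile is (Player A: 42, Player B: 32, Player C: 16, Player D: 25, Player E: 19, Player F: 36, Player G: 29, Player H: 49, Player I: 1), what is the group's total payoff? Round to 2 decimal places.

Total contributed: 42 + 32 + 16 + 25 + 19 + 36 + 29 + 49 + 1 = 249; total kept: 9 × 49 − 249 = 192.
The pooled fund pays out 8.5 × 249 = 2116.50 in aggregate.
Group total = 192 + 2116.50 = 2308.50.

2308.50 dollars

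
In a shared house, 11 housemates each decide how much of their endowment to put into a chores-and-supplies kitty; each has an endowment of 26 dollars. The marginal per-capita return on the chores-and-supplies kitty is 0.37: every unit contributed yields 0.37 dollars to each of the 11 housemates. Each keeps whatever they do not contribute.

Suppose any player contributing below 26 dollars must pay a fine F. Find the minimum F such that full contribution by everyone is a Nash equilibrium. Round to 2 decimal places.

16.38 dollars

Given the others contribute fully, the best deviation is to contribute 0 (any partial contribution still incurs the fine and gives up units whose private return 0.37 is below 1).
Deviating from 26 to 0 saves 26 dollars but forfeits the deviator's share of the drop in the chores-and-supplies kitty: 0.37 × 26 = 9.62.
So the deviation gain is 26 − 9.62 = 16.38, and the fine must be at least 16.38 dollars to wipe it out.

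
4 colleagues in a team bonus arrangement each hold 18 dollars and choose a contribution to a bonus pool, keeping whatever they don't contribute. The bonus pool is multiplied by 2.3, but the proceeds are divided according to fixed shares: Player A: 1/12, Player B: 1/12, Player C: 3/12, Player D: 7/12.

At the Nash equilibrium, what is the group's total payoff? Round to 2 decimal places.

95.40 dollars

Player j's private return per contributed unit is 2.3 × (j's share). Contributing is weakly dominant for j when that share is at least 1/2.3 = 0.4348, and contributing 0 is dominant otherwise.
The only share above 0.4348 is Player D's 7/12, contributing 18; the remaining 3 contribute 0. Total contributed: 18.
The bonus pool pays out 2.3 × 18 = 41.40 in total (split across the unequal shares, but the aggregate is all that matters for the group sum).
The 3 free-riders keep 18 each, adding 54. Group total = 54 + 41.40 = 95.40.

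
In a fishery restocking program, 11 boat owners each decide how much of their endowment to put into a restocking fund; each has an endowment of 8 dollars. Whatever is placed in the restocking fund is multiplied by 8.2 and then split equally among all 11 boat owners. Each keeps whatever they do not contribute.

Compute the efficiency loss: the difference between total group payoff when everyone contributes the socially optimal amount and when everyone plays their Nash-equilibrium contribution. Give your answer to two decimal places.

Each contributed unit returns 8.2/11 = 0.7455 to its contributor — below 1 — so contributing 0 is dominant for every player. At the Nash equilibrium everyone keeps their 8, and the group total is 11 × 8 = 88.
Each contributed unit returns 8.200 to the group as a whole (0.7455 to each of 11 players), which exceeds 1, so the social optimum is full contribution: group total = 8.200 × 88 = 721.60.
Efficiency loss = 721.60 − 88 = 633.60.

633.60 dollars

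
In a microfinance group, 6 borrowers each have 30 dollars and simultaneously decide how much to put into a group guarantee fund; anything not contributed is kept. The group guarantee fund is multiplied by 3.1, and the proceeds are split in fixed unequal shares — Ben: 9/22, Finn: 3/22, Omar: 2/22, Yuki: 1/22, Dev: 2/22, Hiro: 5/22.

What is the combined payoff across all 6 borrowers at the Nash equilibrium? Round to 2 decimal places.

243.00 dollars

A player with share s gets back 3.1·s per unit contributed, so full contribution is dominant for anyone with s > 1/3.1 = 0.3226 and zero contribution is dominant for anyone below.
The only share above 0.3226 is Ben's 9/22, contributing 30; the remaining 5 contribute 0. Total contributed: 30.
The group guarantee fund pays out 3.1 × 30 = 93.00 in total (split across the unequal shares, but the aggregate is all that matters for the group sum).
The 5 free-riders keep 30 each, adding 150. Group total = 150 + 93.00 = 243.00.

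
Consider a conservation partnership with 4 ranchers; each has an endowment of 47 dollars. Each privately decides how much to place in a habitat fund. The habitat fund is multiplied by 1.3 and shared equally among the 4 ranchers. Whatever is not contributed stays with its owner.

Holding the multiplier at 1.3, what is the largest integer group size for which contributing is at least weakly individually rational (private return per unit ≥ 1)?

Private return per unit is 1.3/(group size), which is ≥ 1 whenever the group size is ≤ 1.3.
The largest such integer is 1.

1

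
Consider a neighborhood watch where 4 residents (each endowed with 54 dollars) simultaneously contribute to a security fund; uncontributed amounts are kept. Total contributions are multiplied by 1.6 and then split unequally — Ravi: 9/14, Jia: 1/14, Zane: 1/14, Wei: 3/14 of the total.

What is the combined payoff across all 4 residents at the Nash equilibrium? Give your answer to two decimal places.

248.40 dollars

A player with share s gets back 1.6·s per unit contributed, so full contribution is dominant for anyone with s > 1/1.6 = 0.6250 and zero contribution is dominant for anyone below.
Only Ravi (9/14) clears that bar, contributing 54; the remaining 3 contribute 0. Total contributed: 54.
The security fund pays out 1.6 × 54 = 86.40 in total (split across the unequal shares, but the aggregate is all that matters for the group sum).
The 3 free-riders keep 54 each, adding 162. Group total = 162 + 86.40 = 248.40.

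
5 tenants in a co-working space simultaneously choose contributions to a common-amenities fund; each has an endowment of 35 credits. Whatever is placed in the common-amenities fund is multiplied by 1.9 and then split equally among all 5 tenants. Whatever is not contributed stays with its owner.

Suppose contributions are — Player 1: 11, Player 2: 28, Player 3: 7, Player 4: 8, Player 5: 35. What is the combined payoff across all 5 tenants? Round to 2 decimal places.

Total contributed: 11 + 28 + 7 + 8 + 35 = 89; total kept: 5 × 35 − 89 = 86.
The common-amenities fund pays out 1.9 × 89 = 169.10 in aggregate.
Group total = 86 + 169.10 = 255.10.

255.10 credits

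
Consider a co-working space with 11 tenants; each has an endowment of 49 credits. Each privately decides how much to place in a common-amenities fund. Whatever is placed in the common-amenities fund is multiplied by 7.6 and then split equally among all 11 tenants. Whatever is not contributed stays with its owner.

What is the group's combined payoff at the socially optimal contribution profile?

Each contributed unit returns 7.600 to the group as a whole (0.6909 to each of 11 players), which exceeds 1, so the social optimum is full contribution: group total = 7.600 × 539 = 4096.40.

4096.40 credits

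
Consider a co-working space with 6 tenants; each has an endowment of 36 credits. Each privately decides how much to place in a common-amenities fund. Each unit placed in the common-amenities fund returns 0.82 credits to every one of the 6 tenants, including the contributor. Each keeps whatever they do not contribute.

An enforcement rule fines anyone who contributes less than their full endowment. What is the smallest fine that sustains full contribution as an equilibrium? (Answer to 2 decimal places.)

6.48 credits

Given the others contribute fully, the best deviation is to contribute 0 (any partial contribution still incurs the fine and gives up units whose private return 0.82 is below 1).
Deviating from 36 to 0 saves 36 credits but forfeits the deviator's share of the drop in the common-amenities fund: 0.82 × 36 = 29.52.
So the deviation gain is 36 − 29.52 = 6.48, and the fine must be at least 6.48 credits to wipe it out.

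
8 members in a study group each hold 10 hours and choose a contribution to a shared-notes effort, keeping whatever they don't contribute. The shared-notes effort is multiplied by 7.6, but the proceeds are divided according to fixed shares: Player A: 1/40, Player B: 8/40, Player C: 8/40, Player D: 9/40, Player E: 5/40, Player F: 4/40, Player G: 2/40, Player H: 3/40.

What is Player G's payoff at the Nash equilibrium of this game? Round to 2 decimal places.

Player j's private return per contributed unit is 7.6 × (j's share). Contributing is weakly dominant for j when that share is at least 1/7.6 = 0.1316, and contributing 0 is dominant otherwise.
Player B, Player C and Player D are above the threshold, contributing 10 each; the remaining 5 contribute 0. Total contributed: 30.
Player G keeps 10 and receives 7.6 × 30 × 2/40 = 11.40 from the shared-notes effort, for a payoff of 21.40.

21.40 hours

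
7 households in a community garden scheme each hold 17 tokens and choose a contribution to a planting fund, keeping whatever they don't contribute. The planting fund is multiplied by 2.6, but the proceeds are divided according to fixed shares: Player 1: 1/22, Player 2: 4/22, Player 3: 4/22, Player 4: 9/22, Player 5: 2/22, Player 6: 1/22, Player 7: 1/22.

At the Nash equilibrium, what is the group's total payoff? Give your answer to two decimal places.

A player with share s gets back 2.6·s per unit contributed, so full contribution is dominant for anyone with s > 1/2.6 = 0.3846 and zero contribution is dominant for anyone below.
Only Player 4 (9/22) clears that bar, contributing 17; the remaining 6 contribute 0. Total contributed: 17.
The planting fund pays out 2.6 × 17 = 44.20 in total (split across the unequal shares, but the aggregate is all that matters for the group sum).
The 6 free-riders keep 17 each, adding 102. Group total = 102 + 44.20 = 146.20.

146.20 tokens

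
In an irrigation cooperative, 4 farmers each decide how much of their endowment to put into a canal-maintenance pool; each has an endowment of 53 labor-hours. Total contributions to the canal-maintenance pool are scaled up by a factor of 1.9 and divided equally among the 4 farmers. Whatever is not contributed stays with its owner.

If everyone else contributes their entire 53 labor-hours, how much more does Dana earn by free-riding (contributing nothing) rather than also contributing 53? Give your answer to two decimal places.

27.83 labor-hours

Switching from a contribution of 53 to 0 lets Dana keep an extra 53 labor-hours, but lowers the canal-maintenance pool by 53, which costs Dana their own share of that drop: 1.9/4 × 53 = 25.17.
Net gain = 53 − 25.17 = 27.83. The private return per contributed unit (0.4750) is below 1, so free-riding is indeed the best response regardless of what the others do.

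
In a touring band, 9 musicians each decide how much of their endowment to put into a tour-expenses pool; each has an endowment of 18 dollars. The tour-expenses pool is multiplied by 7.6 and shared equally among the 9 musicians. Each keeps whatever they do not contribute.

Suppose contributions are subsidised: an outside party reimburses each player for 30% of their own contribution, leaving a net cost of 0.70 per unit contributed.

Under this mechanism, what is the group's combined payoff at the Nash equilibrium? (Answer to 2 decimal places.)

The effective private return per unit is now (7.6/9) / 0.70 = 1.2063 > 1, so every player's dominant strategy flips to full contribution.
At the Nash equilibrium everyone contributes 18. Group total payoff = 9 × (18 × 0.30 + 7.6 × 18) = 1279.80.

1279.80 dollars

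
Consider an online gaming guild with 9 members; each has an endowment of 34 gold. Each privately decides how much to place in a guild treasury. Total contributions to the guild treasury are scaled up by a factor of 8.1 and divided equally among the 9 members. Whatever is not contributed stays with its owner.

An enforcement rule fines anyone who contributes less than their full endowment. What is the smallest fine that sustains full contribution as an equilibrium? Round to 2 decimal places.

Given the others contribute fully, the best deviation is to contribute 0 (any partial contribution still incurs the fine and gives up units whose private return 0.9000 is below 1).
Deviating from 34 to 0 saves 34 gold but forfeits the deviator's share of the drop in the guild treasury: 8.1/9 × 34 = 30.60.
So the deviation gain is 34 − 30.60 = 3.40, and the fine must be at least 3.40 gold to wipe it out.

3.40 gold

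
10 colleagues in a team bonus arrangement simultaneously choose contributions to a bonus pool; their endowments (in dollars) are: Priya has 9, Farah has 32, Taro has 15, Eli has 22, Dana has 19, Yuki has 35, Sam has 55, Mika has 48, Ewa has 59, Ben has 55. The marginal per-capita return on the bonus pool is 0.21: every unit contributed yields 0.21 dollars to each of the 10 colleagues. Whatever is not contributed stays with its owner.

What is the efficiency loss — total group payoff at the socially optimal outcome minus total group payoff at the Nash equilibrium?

383.90 dollars

The private return per contributed unit is 0.21 < 1 for everyone, so the Nash equilibrium is zero contribution and the group total is Σ E_j = 9 + 32 + 15 + 22 + 19 + 35 + 55 + 48 + 59 + 55 = 349.
Each contributed unit returns 2.100 to the group, so the social optimum is full contribution by everyone: group total = 2.100 × 349 = 732.90.
Efficiency loss = (2.100 − 1) × 349 = 383.90.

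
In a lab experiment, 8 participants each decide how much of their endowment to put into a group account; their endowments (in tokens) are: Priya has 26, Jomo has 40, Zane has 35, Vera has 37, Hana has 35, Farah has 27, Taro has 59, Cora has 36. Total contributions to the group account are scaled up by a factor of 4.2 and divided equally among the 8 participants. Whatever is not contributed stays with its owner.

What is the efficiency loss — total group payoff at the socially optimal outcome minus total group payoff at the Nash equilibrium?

The private return per contributed unit is 4.2/8 = 0.5250 < 1 for every player regardless of endowment, so the Nash equilibrium is zero contribution and the group total is Σ E_j = 26 + 40 + 35 + 37 + 35 + 27 + 59 + 36 = 295.
Each contributed unit returns 4.200 to the group, so the social optimum is full contribution by everyone: group total = 4.200 × 295 = 1239.00.
Efficiency loss = (4.200 − 1) × 295 = 944.00.

944.00 tokens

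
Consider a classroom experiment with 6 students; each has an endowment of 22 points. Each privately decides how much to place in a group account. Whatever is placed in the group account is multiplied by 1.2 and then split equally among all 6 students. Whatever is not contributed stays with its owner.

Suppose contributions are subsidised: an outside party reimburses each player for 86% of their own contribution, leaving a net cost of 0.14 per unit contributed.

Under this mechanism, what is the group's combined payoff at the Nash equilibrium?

271.92 points

Under the mechanism each unit contributed yields (1.2/6) / 0.14 = 1.4286 back to its contributor per unit of net cost, which exceeds 1, making full contribution the dominant choice for everyone.
At the Nash equilibrium everyone contributes 22. Group total payoff = 6 × (22 × 0.86 + 1.2 × 22) = 271.92.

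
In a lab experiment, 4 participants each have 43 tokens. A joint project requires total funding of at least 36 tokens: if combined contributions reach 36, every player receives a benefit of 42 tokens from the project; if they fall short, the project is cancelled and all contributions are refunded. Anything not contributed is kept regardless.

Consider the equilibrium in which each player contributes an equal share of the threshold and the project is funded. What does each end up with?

76 tokens

Equal share of the threshold: 36/4 = 9.
At this profile no one gains by cutting their contribution: any cut drops the total below 36, the project is cancelled, contributions are refunded, and the deviator ends with 43, which is less than 43 − 9 + 42 = 76. Contributing more than 9 just wastes the excess. So contributing exactly 9 is a best response.
Each player's payoff: 43 − 9 + 42 = 76.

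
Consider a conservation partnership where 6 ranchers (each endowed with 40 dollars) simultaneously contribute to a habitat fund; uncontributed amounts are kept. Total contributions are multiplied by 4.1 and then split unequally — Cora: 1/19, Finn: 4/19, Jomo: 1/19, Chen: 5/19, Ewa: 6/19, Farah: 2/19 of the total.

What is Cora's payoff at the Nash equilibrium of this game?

For player j, contributing a unit is worthwhile iff 4.1 × (j's share) ≥ 1, i.e. iff j's share is at least 0.2439.
Chen and Ewa clear that bar, contributing 40 each; the remaining 4 contribute 0. Total contributed: 80.
Cora keeps 40 and receives 4.1 × 80 × 1/19 = 17.26 from the habitat fund, for a payoff of 57.26.

57.26 dollars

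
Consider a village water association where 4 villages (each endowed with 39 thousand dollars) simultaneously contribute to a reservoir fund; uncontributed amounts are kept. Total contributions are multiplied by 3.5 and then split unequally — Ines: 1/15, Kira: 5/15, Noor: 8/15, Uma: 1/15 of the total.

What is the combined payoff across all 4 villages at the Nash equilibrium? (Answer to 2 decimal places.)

Player j's private return per contributed unit is 3.5 × (j's share). Contributing is weakly dominant for j when that share is at least 1/3.5 = 0.2857, and contributing 0 is dominant otherwise.
The shares above 0.2857 belong to Kira and Noor, contributing 39 each; the remaining 2 contribute 0. Total contributed: 78.
The reservoir fund pays out 3.5 × 78 = 273.00 in total (split across the unequal shares, but the aggregate is all that matters for the group sum).
The 2 free-riders keep 39 each, adding 78. Group total = 78 + 273.00 = 351.00.

351.00 thousand dollars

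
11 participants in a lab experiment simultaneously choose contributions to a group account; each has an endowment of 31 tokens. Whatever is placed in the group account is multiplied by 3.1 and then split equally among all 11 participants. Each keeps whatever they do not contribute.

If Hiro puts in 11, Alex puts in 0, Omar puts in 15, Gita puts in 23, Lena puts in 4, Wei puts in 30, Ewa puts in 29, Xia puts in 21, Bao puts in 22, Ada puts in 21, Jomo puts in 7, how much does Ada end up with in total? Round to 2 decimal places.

Total contributed: 11 + 0 + 15 + 23 + 4 + 30 + 29 + 21 + 22 + 21 + 7 = 183.
Each receives 3.1 × 183 / 11 = 51.57 from the group account.
Ada keeps 31 − 21 = 10, so Ada's payoff is 10 + 51.57 = 61.57.

61.57 tokens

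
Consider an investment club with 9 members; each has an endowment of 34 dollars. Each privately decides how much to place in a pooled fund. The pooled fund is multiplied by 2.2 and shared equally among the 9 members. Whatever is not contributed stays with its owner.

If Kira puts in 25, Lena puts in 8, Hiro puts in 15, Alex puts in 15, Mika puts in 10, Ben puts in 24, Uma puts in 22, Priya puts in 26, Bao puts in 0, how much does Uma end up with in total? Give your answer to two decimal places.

47.44 dollars

Total contributed: 25 + 8 + 15 + 15 + 10 + 24 + 22 + 26 + 0 = 145.
Each receives 2.2 × 145 / 9 = 35.44 from the pooled fund.
Uma keeps 34 − 22 = 12, so Uma's payoff is 12 + 35.44 = 47.44.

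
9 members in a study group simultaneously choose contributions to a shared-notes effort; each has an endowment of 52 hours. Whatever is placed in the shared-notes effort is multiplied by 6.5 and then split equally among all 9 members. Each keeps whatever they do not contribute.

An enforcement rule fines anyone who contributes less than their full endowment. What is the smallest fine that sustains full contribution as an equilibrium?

Given the others contribute fully, the best deviation is to contribute 0 (any partial contribution still incurs the fine and gives up units whose private return 0.7222 is below 1).
Deviating from 52 to 0 saves 52 hours but forfeits the deviator's share of the drop in the shared-notes effort: 6.5/9 × 52 = 37.56.
So the deviation gain is 52 − 37.56 = 14.44, and the fine must be at least 14.44 hours to wipe it out.

14.44 hours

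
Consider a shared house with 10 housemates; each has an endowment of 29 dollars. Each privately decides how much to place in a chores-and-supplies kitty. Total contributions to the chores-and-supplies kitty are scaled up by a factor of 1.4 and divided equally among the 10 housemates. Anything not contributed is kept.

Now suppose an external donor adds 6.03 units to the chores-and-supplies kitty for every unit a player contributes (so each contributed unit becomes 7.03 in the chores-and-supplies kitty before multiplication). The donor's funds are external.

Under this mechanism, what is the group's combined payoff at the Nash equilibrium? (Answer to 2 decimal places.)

290.00 dollars

The effective private return is 1.4 × 7.03 / 10 = 0.9842, which is still under 1, so the mechanism doesn't change anyone's dominant strategy: zero contribution.
At the Nash equilibrium no one contributes; group total payoff = 10 × 29 = 290.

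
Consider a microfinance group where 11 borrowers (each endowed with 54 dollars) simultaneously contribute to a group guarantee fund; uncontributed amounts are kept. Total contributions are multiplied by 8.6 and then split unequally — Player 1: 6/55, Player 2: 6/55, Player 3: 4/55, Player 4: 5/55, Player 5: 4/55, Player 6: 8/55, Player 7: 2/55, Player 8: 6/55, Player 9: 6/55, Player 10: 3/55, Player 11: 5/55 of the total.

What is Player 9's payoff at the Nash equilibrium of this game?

104.66 dollars

A player with share s gets back 8.6·s per unit contributed, so full contribution is dominant for anyone with s > 1/8.6 = 0.1163 and zero contribution is dominant for anyone below.
The only share above 0.1163 is Player 6's 8/55, contributing 54; the remaining 10 contribute 0. Total contributed: 54.
Player 9 keeps 54 and receives 8.6 × 54 × 6/55 = 50.66 from the group guarantee fund, for a payoff of 104.66.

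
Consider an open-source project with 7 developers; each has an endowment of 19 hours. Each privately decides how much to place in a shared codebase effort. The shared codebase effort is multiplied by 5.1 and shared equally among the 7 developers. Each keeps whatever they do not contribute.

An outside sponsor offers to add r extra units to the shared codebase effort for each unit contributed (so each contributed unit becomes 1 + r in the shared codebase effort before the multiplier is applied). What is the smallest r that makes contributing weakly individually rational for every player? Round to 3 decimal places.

With matching at rate r, one contributed unit becomes (1 + r) in the shared codebase effort and returns 5.1 × (1 + r) / 7 to the contributor.
Setting this equal to 1: 1 + r = 7/5.1 = 1.3725.
So the minimum matching rate is r = 1.3725 − 1 = 0.373.

0.373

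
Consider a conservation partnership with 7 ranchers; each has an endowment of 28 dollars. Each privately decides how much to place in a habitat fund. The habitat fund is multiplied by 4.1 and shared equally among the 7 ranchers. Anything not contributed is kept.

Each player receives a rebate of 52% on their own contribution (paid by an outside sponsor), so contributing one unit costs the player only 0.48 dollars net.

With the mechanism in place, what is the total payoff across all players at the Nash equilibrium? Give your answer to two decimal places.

905.52 dollars

With the mechanism, a contributed unit returns (4.1/7) / 0.48 = 1.2202 per unit of net cost to the contributor — now above 1 — so contributing fully is weakly dominant for every player.
So the Nash equilibrium is full contribution by all 7; the group earns 7 × (28 × 0.52 + 4.1 × 28) = 905.52.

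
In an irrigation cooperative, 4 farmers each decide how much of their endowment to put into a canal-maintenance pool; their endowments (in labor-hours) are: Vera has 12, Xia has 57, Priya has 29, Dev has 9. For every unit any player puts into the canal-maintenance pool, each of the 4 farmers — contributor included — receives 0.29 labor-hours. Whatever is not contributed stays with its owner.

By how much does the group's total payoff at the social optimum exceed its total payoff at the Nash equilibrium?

The private return per contributed unit is 0.29 < 1 for everyone, so the Nash equilibrium is zero contribution and the group total is Σ E_j = 12 + 57 + 29 + 9 = 107.
Each contributed unit returns 1.160 to the group, so the social optimum is full contribution by everyone: group total = 1.160 × 107 = 124.12.
Efficiency loss = (1.160 − 1) × 107 = 17.12.

17.12 labor-hours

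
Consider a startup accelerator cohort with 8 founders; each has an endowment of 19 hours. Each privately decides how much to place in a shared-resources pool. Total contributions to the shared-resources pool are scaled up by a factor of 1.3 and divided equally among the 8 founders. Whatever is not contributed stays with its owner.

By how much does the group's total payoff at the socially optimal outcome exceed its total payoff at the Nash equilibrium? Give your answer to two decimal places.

45.60 hours

Each contributed unit returns 1.3/8 = 0.1625 to its contributor — below 1 — so contributing 0 is dominant for every player. At the Nash equilibrium everyone keeps their 19, and the group total is 8 × 19 = 152.
Each contributed unit returns 1.300 to the group as a whole (0.1625 to each of 8 players), which exceeds 1, so the social optimum is full contribution: group total = 1.300 × 152 = 197.60.
Efficiency loss = 197.60 − 152 = 45.60.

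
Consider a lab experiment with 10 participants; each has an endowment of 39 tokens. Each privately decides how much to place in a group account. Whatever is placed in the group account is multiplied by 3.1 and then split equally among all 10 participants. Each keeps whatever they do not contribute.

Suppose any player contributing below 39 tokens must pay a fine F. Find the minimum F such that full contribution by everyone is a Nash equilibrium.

26.91 tokens

Given the others contribute fully, the best deviation is to contribute 0 (any partial contribution still incurs the fine and gives up units whose private return 0.3100 is below 1).
Deviating from 39 to 0 saves 39 tokens but forfeits the deviator's share of the drop in the group account: 3.1/10 × 39 = 12.09.
So the deviation gain is 39 − 12.09 = 26.91, and the fine must be at least 26.91 tokens to wipe it out.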